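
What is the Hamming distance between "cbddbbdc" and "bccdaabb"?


Comparing "cbddbbdc" and "bccdaabb" position by position:
  Position 0: 'c' vs 'b' => differ
  Position 1: 'b' vs 'c' => differ
  Position 2: 'd' vs 'c' => differ
  Position 3: 'd' vs 'd' => same
  Position 4: 'b' vs 'a' => differ
  Position 5: 'b' vs 'a' => differ
  Position 6: 'd' vs 'b' => differ
  Position 7: 'c' vs 'b' => differ
Total differences (Hamming distance): 7

7


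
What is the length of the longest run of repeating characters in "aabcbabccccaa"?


Input: "aabcbabccccaa"
Scanning for longest run:
  Position 1 ('a'): continues run of 'a', length=2
  Position 2 ('b'): new char, reset run to 1
  Position 3 ('c'): new char, reset run to 1
  Position 4 ('b'): new char, reset run to 1
  Position 5 ('a'): new char, reset run to 1
  Position 6 ('b'): new char, reset run to 1
  Position 7 ('c'): new char, reset run to 1
  Position 8 ('c'): continues run of 'c', length=2
  Position 9 ('c'): continues run of 'c', length=3
  Position 10 ('c'): continues run of 'c', length=4
  Position 11 ('a'): new char, reset run to 1
  Position 12 ('a'): continues run of 'a', length=2
Longest run: 'c' with length 4

4


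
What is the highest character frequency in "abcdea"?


Input: abcdea
Character counts:
  'a': 2
  'b': 1
  'c': 1
  'd': 1
  'e': 1
Maximum frequency: 2

2


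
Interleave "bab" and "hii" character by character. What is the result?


Interleaving "bab" and "hii":
  Position 0: 'b' from first, 'h' from second => "bh"
  Position 1: 'a' from first, 'i' from second => "ai"
  Position 2: 'b' from first, 'i' from second => "bi"
Result: bhaibi

bhaibi


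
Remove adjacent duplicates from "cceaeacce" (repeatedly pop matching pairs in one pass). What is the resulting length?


Input: cceaeacce
Stack-based adjacent duplicate removal:
  Read 'c': push. Stack: c
  Read 'c': matches stack top 'c' => pop. Stack: (empty)
  Read 'e': push. Stack: e
  Read 'a': push. Stack: ea
  Read 'e': push. Stack: eae
  Read 'a': push. Stack: eaea
  Read 'c': push. Stack: eaeac
  Read 'c': matches stack top 'c' => pop. Stack: eaea
  Read 'e': push. Stack: eaeae
Final stack: "eaeae" (length 5)

5


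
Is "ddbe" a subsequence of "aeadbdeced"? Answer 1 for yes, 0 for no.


Check if "ddbe" is a subsequence of "aeadbdeced"
Greedy scan:
  Position 0 ('a'): no match needed
  Position 1 ('e'): no match needed
  Position 2 ('a'): no match needed
  Position 3 ('d'): matches sub[0] = 'd'
  Position 4 ('b'): no match needed
  Position 5 ('d'): matches sub[1] = 'd'
  Position 6 ('e'): no match needed
  Position 7 ('c'): no match needed
  Position 8 ('e'): no match needed
  Position 9 ('d'): no match needed
Only matched 2/4 characters => not a subsequence

0


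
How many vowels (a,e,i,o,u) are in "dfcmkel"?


Input: dfcmkel
Checking each character:
  'd' at position 0: consonant
  'f' at position 1: consonant
  'c' at position 2: consonant
  'm' at position 3: consonant
  'k' at position 4: consonant
  'e' at position 5: vowel (running total: 1)
  'l' at position 6: consonant
Total vowels: 1

1


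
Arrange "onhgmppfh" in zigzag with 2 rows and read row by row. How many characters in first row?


Zigzag "onhgmppfh" into 2 rows:
Placing characters:
  'o' => row 0
  'n' => row 1
  'h' => row 0
  'g' => row 1
  'm' => row 0
  'p' => row 1
  'p' => row 0
  'f' => row 1
  'h' => row 0
Rows:
  Row 0: "ohmph"
  Row 1: "ngpf"
First row length: 5

5


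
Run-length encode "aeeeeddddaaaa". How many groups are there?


Input: aeeeeddddaaaa
Scanning for consecutive runs:
  Group 1: 'a' x 1 (positions 0-0)
  Group 2: 'e' x 4 (positions 1-4)
  Group 3: 'd' x 4 (positions 5-8)
  Group 4: 'a' x 4 (positions 9-12)
Total groups: 4

4


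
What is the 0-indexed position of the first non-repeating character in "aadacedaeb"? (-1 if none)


Input: aadacedaeb
Character frequencies:
  'a': 4
  'b': 1
  'c': 1
  'd': 2
  'e': 2
Scanning left to right for freq == 1:
  Position 0 ('a'): freq=4, skip
  Position 1 ('a'): freq=4, skip
  Position 2 ('d'): freq=2, skip
  Position 3 ('a'): freq=4, skip
  Position 4 ('c'): unique! => answer = 4

4


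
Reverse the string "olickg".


Input: olickg
Reading characters right to left:
  Position 5: 'g'
  Position 4: 'k'
  Position 3: 'c'
  Position 2: 'i'
  Position 1: 'l'
  Position 0: 'o'
Reversed: gkcilo

gkcilo


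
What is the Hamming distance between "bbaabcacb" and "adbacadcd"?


Comparing "bbaabcacb" and "adbacadcd" position by position:
  Position 0: 'b' vs 'a' => differ
  Position 1: 'b' vs 'd' => differ
  Position 2: 'a' vs 'b' => differ
  Position 3: 'a' vs 'a' => same
  Position 4: 'b' vs 'c' => differ
  Position 5: 'c' vs 'a' => differ
  Position 6: 'a' vs 'd' => differ
  Position 7: 'c' vs 'c' => same
  Position 8: 'b' vs 'd' => differ
Total differences (Hamming distance): 7

7


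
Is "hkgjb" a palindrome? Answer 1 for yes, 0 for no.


Input: hkgjb
Reversed: bjgkh
  Compare pos 0 ('h') with pos 4 ('b'): MISMATCH
  Compare pos 1 ('k') with pos 3 ('j'): MISMATCH
Result: not a palindrome

0


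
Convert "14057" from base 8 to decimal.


Input: "14057" in base 8
Positional expansion:
  Digit '1' (value 1) x 8^4 = 4096
  Digit '4' (value 4) x 8^3 = 2048
  Digit '0' (value 0) x 8^2 = 0
  Digit '5' (value 5) x 8^1 = 40
  Digit '7' (value 7) x 8^0 = 7
Sum = 6191

6191


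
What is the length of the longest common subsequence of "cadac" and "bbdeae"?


LCS of "cadac" and "bbdeae"
DP table:
           b    b    d    e    a    e
      0    0    0    0    0    0    0
  c   0    0    0    0    0    0    0
  a   0    0    0    0    0    1    1
  d   0    0    0    1    1    1    1
  a   0    0    0    1    1    2    2
  c   0    0    0    1    1    2    2
LCS length = dp[5][6] = 2

2


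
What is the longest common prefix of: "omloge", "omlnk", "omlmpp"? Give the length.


Words: omloge, omlnk, omlmpp
  Position 0: all 'o' => match
  Position 1: all 'm' => match
  Position 2: all 'l' => match
  Position 3: ('o', 'n', 'm') => mismatch, stop
LCP = "oml" (length 3)

3


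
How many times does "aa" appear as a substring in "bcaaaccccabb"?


Searching for "aa" in "bcaaaccccabb"
Scanning each position:
  Position 0: "bc" => no
  Position 1: "ca" => no
  Position 2: "aa" => MATCH
  Position 3: "aa" => MATCH
  Position 4: "ac" => no
  Position 5: "cc" => no
  Position 6: "cc" => no
  Position 7: "cc" => no
  Position 8: "ca" => no
  Position 9: "ab" => no
  Position 10: "bb" => no
Total occurrences: 2

2


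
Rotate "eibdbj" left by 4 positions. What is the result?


Input: "eibdbj", rotate left by 4
First 4 characters: "eibd"
Remaining characters: "bj"
Concatenate remaining + first: "bj" + "eibd" = "bjeibd"

bjeibd


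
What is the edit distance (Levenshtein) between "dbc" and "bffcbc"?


Computing edit distance: "dbc" -> "bffcbc"
DP table:
           b    f    f    c    b    c
      0    1    2    3    4    5    6
  d   1    1    2    3    4    5    6
  b   2    1    2    3    4    4    5
  c   3    2    2    3    3    4    4
Edit distance = dp[3][6] = 4

4


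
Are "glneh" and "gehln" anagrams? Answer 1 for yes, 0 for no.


Strings: "glneh", "gehln"
Sorted first:  eghln
Sorted second: eghln
Sorted forms match => anagrams

1


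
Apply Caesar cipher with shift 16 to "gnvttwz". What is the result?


Caesar cipher: shift "gnvttwz" by 16
  'g' (pos 6) + 16 = pos 22 = 'w'
  'n' (pos 13) + 16 = pos 3 = 'd'
  'v' (pos 21) + 16 = pos 11 = 'l'
  't' (pos 19) + 16 = pos 9 = 'j'
  't' (pos 19) + 16 = pos 9 = 'j'
  'w' (pos 22) + 16 = pos 12 = 'm'
  'z' (pos 25) + 16 = pos 15 = 'p'
Result: wdljjmp

wdljjmp


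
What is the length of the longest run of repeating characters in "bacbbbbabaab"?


Input: "bacbbbbabaab"
Scanning for longest run:
  Position 1 ('a'): new char, reset run to 1
  Position 2 ('c'): new char, reset run to 1
  Position 3 ('b'): new char, reset run to 1
  Position 4 ('b'): continues run of 'b', length=2
  Position 5 ('b'): continues run of 'b', length=3
  Position 6 ('b'): continues run of 'b', length=4
  Position 7 ('a'): new char, reset run to 1
  Position 8 ('b'): new char, reset run to 1
  Position 9 ('a'): new char, reset run to 1
  Position 10 ('a'): continues run of 'a', length=2
  Position 11 ('b'): new char, reset run to 1
Longest run: 'b' with length 4

4


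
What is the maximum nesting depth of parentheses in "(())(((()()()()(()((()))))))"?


Input: "(())(((()()()()(()((()))))))"
Tracking depth:
  Position 0 '(': depth becomes 1
  Position 1 '(': depth becomes 2
  Position 2 ')': depth becomes 1
  Position 3 ')': depth becomes 0
  Position 4 '(': depth becomes 1
  Position 5 '(': depth becomes 2
  Position 6 '(': depth becomes 3
  Position 7 '(': depth becomes 4
  Position 8 ')': depth becomes 3
  Position 9 '(': depth becomes 4
  Position 10 ')': depth becomes 3
  Position 11 '(': depth becomes 4
  Position 12 ')': depth becomes 3
  Position 13 '(': depth becomes 4
  Position 14 ')': depth becomes 3
  Position 15 '(': depth becomes 4
  Position 16 '(': depth becomes 5
  Position 17 ')': depth becomes 4
  Position 18 '(': depth becomes 5
  Position 19 '(': depth becomes 6
  Position 20 '(': depth becomes 7
  Position 21 ')': depth becomes 6
  Position 22 ')': depth becomes 5
  Position 23 ')': depth becomes 4
  Position 24 ')': depth becomes 3
  Position 25 ')': depth becomes 2
  Position 26 ')': depth becomes 1
  Position 27 ')': depth becomes 0
Maximum depth reached: 7

7


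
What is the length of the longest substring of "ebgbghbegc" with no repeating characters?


Input: "ebgbghbegc"
Sliding window (track last position of each char):
  Position 0 ('e'): window [0,0] length 1 -- new best
  Position 1 ('b'): window [0,1] length 2 -- new best
  Position 2 ('g'): window [0,2] length 3 -- new best
  Position 3 ('b'): repeat (last at 1), move window start to 2
  Position 3 ('b'): window [2,3] length 2
  Position 4 ('g'): repeat (last at 2), move window start to 3
  Position 4 ('g'): window [3,4] length 2
  Position 5 ('h'): window [3,5] length 3
  Position 6 ('b'): repeat (last at 3), move window start to 4
  Position 6 ('b'): window [4,6] length 3
  Position 7 ('e'): window [4,7] length 4 -- new best
  Position 8 ('g'): repeat (last at 4), move window start to 5
  Position 8 ('g'): window [5,8] length 4
  Position 9 ('c'): window [5,9] length 5 -- new best
Longest substring with no repeats: "hbegc" with length 5

5


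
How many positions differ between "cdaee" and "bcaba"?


Comparing "cdaee" and "bcaba" position by position:
  Position 0: 'c' vs 'b' => DIFFER
  Position 1: 'd' vs 'c' => DIFFER
  Position 2: 'a' vs 'a' => same
  Position 3: 'e' vs 'b' => DIFFER
  Position 4: 'e' vs 'a' => DIFFER
Positions that differ: 4

4


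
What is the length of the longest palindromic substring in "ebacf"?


Input: "ebacf"
Checking substrings for palindromes:
  No multi-char palindromic substrings found
Longest palindromic substring: "e" with length 1

1


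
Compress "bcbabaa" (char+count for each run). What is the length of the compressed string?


Input: bcbabaa
Runs:
  'b' x 1 => "b1"
  'c' x 1 => "c1"
  'b' x 1 => "b1"
  'a' x 1 => "a1"
  'b' x 1 => "b1"
  'a' x 2 => "a2"
Compressed: "b1c1b1a1b1a2"
Compressed length: 12

12


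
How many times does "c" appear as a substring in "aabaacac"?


Searching for "c" in "aabaacac"
Scanning each position:
  Position 0: "a" => no
  Position 1: "a" => no
  Position 2: "b" => no
  Position 3: "a" => no
  Position 4: "a" => no
  Position 5: "c" => MATCH
  Position 6: "a" => no
  Position 7: "c" => MATCH
Total occurrences: 2

2


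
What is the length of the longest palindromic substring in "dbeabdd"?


Input: "dbeabdd"
Checking substrings for palindromes:
  [5:7] "dd" (len 2) => palindrome
Longest palindromic substring: "dd" with length 2

2


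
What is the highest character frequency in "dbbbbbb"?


Input: dbbbbbb
Character counts:
  'b': 6
  'd': 1
Maximum frequency: 6

6


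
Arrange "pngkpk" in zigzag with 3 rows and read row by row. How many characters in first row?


Zigzag "pngkpk" into 3 rows:
Placing characters:
  'p' => row 0
  'n' => row 1
  'g' => row 2
  'k' => row 1
  'p' => row 0
  'k' => row 1
Rows:
  Row 0: "pp"
  Row 1: "nkk"
  Row 2: "g"
First row length: 2

2


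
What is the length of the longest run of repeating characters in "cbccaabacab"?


Input: "cbccaabacab"
Scanning for longest run:
  Position 1 ('b'): new char, reset run to 1
  Position 2 ('c'): new char, reset run to 1
  Position 3 ('c'): continues run of 'c', length=2
  Position 4 ('a'): new char, reset run to 1
  Position 5 ('a'): continues run of 'a', length=2
  Position 6 ('b'): new char, reset run to 1
  Position 7 ('a'): new char, reset run to 1
  Position 8 ('c'): new char, reset run to 1
  Position 9 ('a'): new char, reset run to 1
  Position 10 ('b'): new char, reset run to 1
Longest run: 'c' with length 2

2


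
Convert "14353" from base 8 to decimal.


Input: "14353" in base 8
Positional expansion:
  Digit '1' (value 1) x 8^4 = 4096
  Digit '4' (value 4) x 8^3 = 2048
  Digit '3' (value 3) x 8^2 = 192
  Digit '5' (value 5) x 8^1 = 40
  Digit '3' (value 3) x 8^0 = 3
Sum = 6379

6379


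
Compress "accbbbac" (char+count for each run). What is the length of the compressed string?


Input: accbbbac
Runs:
  'a' x 1 => "a1"
  'c' x 2 => "c2"
  'b' x 3 => "b3"
  'a' x 1 => "a1"
  'c' x 1 => "c1"
Compressed: "a1c2b3a1c1"
Compressed length: 10

10


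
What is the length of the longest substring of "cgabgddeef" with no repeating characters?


Input: "cgabgddeef"
Sliding window (track last position of each char):
  Position 0 ('c'): window [0,0] length 1 -- new best
  Position 1 ('g'): window [0,1] length 2 -- new best
  Position 2 ('a'): window [0,2] length 3 -- new best
  Position 3 ('b'): window [0,3] length 4 -- new best
  Position 4 ('g'): repeat (last at 1), move window start to 2
  Position 4 ('g'): window [2,4] length 3
  Position 5 ('d'): window [2,5] length 4
  Position 6 ('d'): repeat (last at 5), move window start to 6
  Position 6 ('d'): window [6,6] length 1
  Position 7 ('e'): window [6,7] length 2
  Position 8 ('e'): repeat (last at 7), move window start to 8
  Position 8 ('e'): window [8,8] length 1
  Position 9 ('f'): window [8,9] length 2
Longest substring with no repeats: "cgab" with length 4

4


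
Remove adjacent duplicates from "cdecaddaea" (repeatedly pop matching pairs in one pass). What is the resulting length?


Input: cdecaddaea
Stack-based adjacent duplicate removal:
  Read 'c': push. Stack: c
  Read 'd': push. Stack: cd
  Read 'e': push. Stack: cde
  Read 'c': push. Stack: cdec
  Read 'a': push. Stack: cdeca
  Read 'd': push. Stack: cdecad
  Read 'd': matches stack top 'd' => pop. Stack: cdeca
  Read 'a': matches stack top 'a' => pop. Stack: cdec
  Read 'e': push. Stack: cdece
  Read 'a': push. Stack: cdecea
Final stack: "cdecea" (length 6)

6


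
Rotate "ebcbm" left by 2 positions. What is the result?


Input: "ebcbm", rotate left by 2
First 2 characters: "eb"
Remaining characters: "cbm"
Concatenate remaining + first: "cbm" + "eb" = "cbmeb"

cbmeb


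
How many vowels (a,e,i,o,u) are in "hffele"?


Input: hffele
Checking each character:
  'h' at position 0: consonant
  'f' at position 1: consonant
  'f' at position 2: consonant
  'e' at position 3: vowel (running total: 1)
  'l' at position 4: consonant
  'e' at position 5: vowel (running total: 2)
Total vowels: 2

2


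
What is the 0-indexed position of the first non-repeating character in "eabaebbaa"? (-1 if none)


Input: eabaebbaa
Character frequencies:
  'a': 4
  'b': 3
  'e': 2
Scanning left to right for freq == 1:
  Position 0 ('e'): freq=2, skip
  Position 1 ('a'): freq=4, skip
  Position 2 ('b'): freq=3, skip
  Position 3 ('a'): freq=4, skip
  Position 4 ('e'): freq=2, skip
  Position 5 ('b'): freq=3, skip
  Position 6 ('b'): freq=3, skip
  Position 7 ('a'): freq=4, skip
  Position 8 ('a'): freq=4, skip
  No unique character found => answer = -1

-1


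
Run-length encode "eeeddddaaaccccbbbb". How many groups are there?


Input: eeeddddaaaccccbbbb
Scanning for consecutive runs:
  Group 1: 'e' x 3 (positions 0-2)
  Group 2: 'd' x 4 (positions 3-6)
  Group 3: 'a' x 3 (positions 7-9)
  Group 4: 'c' x 4 (positions 10-13)
  Group 5: 'b' x 4 (positions 14-17)
Total groups: 5

5


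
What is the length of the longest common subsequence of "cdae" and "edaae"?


LCS of "cdae" and "edaae"
DP table:
           e    d    a    a    e
      0    0    0    0    0    0
  c   0    0    0    0    0    0
  d   0    0    1    1    1    1
  a   0    0    1    2    2    2
  e   0    1    1    2    2    3
LCS length = dp[4][5] = 3

3


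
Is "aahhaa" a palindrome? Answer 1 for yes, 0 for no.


Input: aahhaa
Reversed: aahhaa
  Compare pos 0 ('a') with pos 5 ('a'): match
  Compare pos 1 ('a') with pos 4 ('a'): match
  Compare pos 2 ('h') with pos 3 ('h'): match
Result: palindrome

1


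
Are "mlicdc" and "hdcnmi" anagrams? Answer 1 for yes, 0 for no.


Strings: "mlicdc", "hdcnmi"
Sorted first:  ccdilm
Sorted second: cdhimn
Differ at position 1: 'c' vs 'd' => not anagrams

0


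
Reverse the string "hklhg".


Input: hklhg
Reading characters right to left:
  Position 4: 'g'
  Position 3: 'h'
  Position 2: 'l'
  Position 1: 'k'
  Position 0: 'h'
Reversed: ghlkh

ghlkh


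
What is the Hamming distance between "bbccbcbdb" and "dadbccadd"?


Comparing "bbccbcbdb" and "dadbccadd" position by position:
  Position 0: 'b' vs 'd' => differ
  Position 1: 'b' vs 'a' => differ
  Position 2: 'c' vs 'd' => differ
  Position 3: 'c' vs 'b' => differ
  Position 4: 'b' vs 'c' => differ
  Position 5: 'c' vs 'c' => same
  Position 6: 'b' vs 'a' => differ
  Position 7: 'd' vs 'd' => same
  Position 8: 'b' vs 'd' => differ
Total differences (Hamming distance): 7

7


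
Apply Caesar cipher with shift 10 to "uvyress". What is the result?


Caesar cipher: shift "uvyress" by 10
  'u' (pos 20) + 10 = pos 4 = 'e'
  'v' (pos 21) + 10 = pos 5 = 'f'
  'y' (pos 24) + 10 = pos 8 = 'i'
  'r' (pos 17) + 10 = pos 1 = 'b'
  'e' (pos 4) + 10 = pos 14 = 'o'
  's' (pos 18) + 10 = pos 2 = 'c'
  's' (pos 18) + 10 = pos 2 = 'c'
Result: efibocc

efibocc


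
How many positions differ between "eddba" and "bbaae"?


Comparing "eddba" and "bbaae" position by position:
  Position 0: 'e' vs 'b' => DIFFER
  Position 1: 'd' vs 'b' => DIFFER
  Position 2: 'd' vs 'a' => DIFFER
  Position 3: 'b' vs 'a' => DIFFER
  Position 4: 'a' vs 'e' => DIFFER
Positions that differ: 5

5


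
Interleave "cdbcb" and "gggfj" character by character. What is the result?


Interleaving "cdbcb" and "gggfj":
  Position 0: 'c' from first, 'g' from second => "cg"
  Position 1: 'd' from first, 'g' from second => "dg"
  Position 2: 'b' from first, 'g' from second => "bg"
  Position 3: 'c' from first, 'f' from second => "cf"
  Position 4: 'b' from first, 'j' from second => "bj"
Result: cgdgbgcfbj

cgdgbgcfbj


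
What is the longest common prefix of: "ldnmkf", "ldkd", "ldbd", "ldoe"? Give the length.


Words: ldnmkf, ldkd, ldbd, ldoe
  Position 0: all 'l' => match
  Position 1: all 'd' => match
  Position 2: ('n', 'k', 'b', 'o') => mismatch, stop
LCP = "ld" (length 2)

2


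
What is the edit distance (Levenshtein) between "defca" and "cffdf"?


Computing edit distance: "defca" -> "cffdf"
DP table:
           c    f    f    d    f
      0    1    2    3    4    5
  d   1    1    2    3    3    4
  e   2    2    2    3    4    4
  f   3    3    2    2    3    4
  c   4    3    3    3    3    4
  a   5    4    4    4    4    4
Edit distance = dp[5][5] = 4

4


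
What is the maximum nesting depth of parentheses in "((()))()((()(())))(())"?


Input: "((()))()((()(())))(())"
Tracking depth:
  Position 0 '(': depth becomes 1
  Position 1 '(': depth becomes 2
  Position 2 '(': depth becomes 3
  Position 3 ')': depth becomes 2
  Position 4 ')': depth becomes 1
  Position 5 ')': depth becomes 0
  Position 6 '(': depth becomes 1
  Position 7 ')': depth becomes 0
  Position 8 '(': depth becomes 1
  Position 9 '(': depth becomes 2
  Position 10 '(': depth becomes 3
  Position 11 ')': depth becomes 2
  Position 12 '(': depth becomes 3
  Position 13 '(': depth becomes 4
  Position 14 ')': depth becomes 3
  Position 15 ')': depth becomes 2
  Position 16 ')': depth becomes 1
  Position 17 ')': depth becomes 0
  Position 18 '(': depth becomes 1
  Position 19 '(': depth becomes 2
  Position 20 ')': depth becomes 1
  Position 21 ')': depth becomes 0
Maximum depth reached: 4

4


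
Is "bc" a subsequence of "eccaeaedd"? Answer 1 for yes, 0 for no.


Check if "bc" is a subsequence of "eccaeaedd"
Greedy scan:
  Position 0 ('e'): no match needed
  Position 1 ('c'): no match needed
  Position 2 ('c'): no match needed
  Position 3 ('a'): no match needed
  Position 4 ('e'): no match needed
  Position 5 ('a'): no match needed
  Position 6 ('e'): no match needed
  Position 7 ('d'): no match needed
  Position 8 ('d'): no match needed
Only matched 0/2 characters => not a subsequence

0


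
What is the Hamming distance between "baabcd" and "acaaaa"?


Comparing "baabcd" and "acaaaa" position by position:
  Position 0: 'b' vs 'a' => differ
  Position 1: 'a' vs 'c' => differ
  Position 2: 'a' vs 'a' => same
  Position 3: 'b' vs 'a' => differ
  Position 4: 'c' vs 'a' => differ
  Position 5: 'd' vs 'a' => differ
Total differences (Hamming distance): 5

5


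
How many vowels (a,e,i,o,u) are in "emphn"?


Input: emphn
Checking each character:
  'e' at position 0: vowel (running total: 1)
  'm' at position 1: consonant
  'p' at position 2: consonant
  'h' at position 3: consonant
  'n' at position 4: consonant
Total vowels: 1

1


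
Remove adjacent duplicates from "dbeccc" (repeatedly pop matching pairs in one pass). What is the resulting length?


Input: dbeccc
Stack-based adjacent duplicate removal:
  Read 'd': push. Stack: d
  Read 'b': push. Stack: db
  Read 'e': push. Stack: dbe
  Read 'c': push. Stack: dbec
  Read 'c': matches stack top 'c' => pop. Stack: dbe
  Read 'c': push. Stack: dbec
Final stack: "dbec" (length 4)

4


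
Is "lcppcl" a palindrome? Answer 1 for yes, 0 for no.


Input: lcppcl
Reversed: lcppcl
  Compare pos 0 ('l') with pos 5 ('l'): match
  Compare pos 1 ('c') with pos 4 ('c'): match
  Compare pos 2 ('p') with pos 3 ('p'): match
Result: palindrome

1


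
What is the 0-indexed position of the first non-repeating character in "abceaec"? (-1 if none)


Input: abceaec
Character frequencies:
  'a': 2
  'b': 1
  'c': 2
  'e': 2
Scanning left to right for freq == 1:
  Position 0 ('a'): freq=2, skip
  Position 1 ('b'): unique! => answer = 1

1


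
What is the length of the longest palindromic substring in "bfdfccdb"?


Input: "bfdfccdb"
Checking substrings for palindromes:
  [1:4] "fdf" (len 3) => palindrome
  [4:6] "cc" (len 2) => palindrome
Longest palindromic substring: "fdf" with length 3

3


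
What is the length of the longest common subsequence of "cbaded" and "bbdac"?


LCS of "cbaded" and "bbdac"
DP table:
           b    b    d    a    c
      0    0    0    0    0    0
  c   0    0    0    0    0    1
  b   0    1    1    1    1    1
  a   0    1    1    1    2    2
  d   0    1    1    2    2    2
  e   0    1    1    2    2    2
  d   0    1    1    2    2    2
LCS length = dp[6][5] = 2

2


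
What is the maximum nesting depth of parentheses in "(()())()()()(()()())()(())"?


Input: "(()())()()()(()()())()(())"
Tracking depth:
  Position 0 '(': depth becomes 1
  Position 1 '(': depth becomes 2
  Position 2 ')': depth becomes 1
  Position 3 '(': depth becomes 2
  Position 4 ')': depth becomes 1
  Position 5 ')': depth becomes 0
  Position 6 '(': depth becomes 1
  Position 7 ')': depth becomes 0
  Position 8 '(': depth becomes 1
  Position 9 ')': depth becomes 0
  Position 10 '(': depth becomes 1
  Position 11 ')': depth becomes 0
  Position 12 '(': depth becomes 1
  Position 13 '(': depth becomes 2
  Position 14 ')': depth becomes 1
  Position 15 '(': depth becomes 2
  Position 16 ')': depth becomes 1
  Position 17 '(': depth becomes 2
  Position 18 ')': depth becomes 1
  Position 19 ')': depth becomes 0
  Position 20 '(': depth becomes 1
  Position 21 ')': depth becomes 0
  Position 22 '(': depth becomes 1
  Position 23 '(': depth becomes 2
  Position 24 ')': depth becomes 1
  Position 25 ')': depth becomes 0
Maximum depth reached: 2

2


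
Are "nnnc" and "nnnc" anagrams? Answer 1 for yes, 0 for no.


Strings: "nnnc", "nnnc"
Sorted first:  cnnn
Sorted second: cnnn
Sorted forms match => anagrams

1


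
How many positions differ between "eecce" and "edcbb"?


Comparing "eecce" and "edcbb" position by position:
  Position 0: 'e' vs 'e' => same
  Position 1: 'e' vs 'd' => DIFFER
  Position 2: 'c' vs 'c' => same
  Position 3: 'c' vs 'b' => DIFFER
  Position 4: 'e' vs 'b' => DIFFER
Positions that differ: 3

3


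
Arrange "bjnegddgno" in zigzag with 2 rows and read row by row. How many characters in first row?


Zigzag "bjnegddgno" into 2 rows:
Placing characters:
  'b' => row 0
  'j' => row 1
  'n' => row 0
  'e' => row 1
  'g' => row 0
  'd' => row 1
  'd' => row 0
  'g' => row 1
  'n' => row 0
  'o' => row 1
Rows:
  Row 0: "bngdn"
  Row 1: "jedgo"
First row length: 5

5


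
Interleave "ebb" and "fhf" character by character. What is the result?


Interleaving "ebb" and "fhf":
  Position 0: 'e' from first, 'f' from second => "ef"
  Position 1: 'b' from first, 'h' from second => "bh"
  Position 2: 'b' from first, 'f' from second => "bf"
Result: efbhbf

efbhbf


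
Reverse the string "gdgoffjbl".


Input: gdgoffjbl
Reading characters right to left:
  Position 8: 'l'
  Position 7: 'b'
  Position 6: 'j'
  Position 5: 'f'
  Position 4: 'f'
  Position 3: 'o'
  Position 2: 'g'
  Position 1: 'd'
  Position 0: 'g'
Reversed: lbjffogdg

lbjffogdg


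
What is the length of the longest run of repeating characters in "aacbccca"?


Input: "aacbccca"
Scanning for longest run:
  Position 1 ('a'): continues run of 'a', length=2
  Position 2 ('c'): new char, reset run to 1
  Position 3 ('b'): new char, reset run to 1
  Position 4 ('c'): new char, reset run to 1
  Position 5 ('c'): continues run of 'c', length=2
  Position 6 ('c'): continues run of 'c', length=3
  Position 7 ('a'): new char, reset run to 1
Longest run: 'c' with length 3

3


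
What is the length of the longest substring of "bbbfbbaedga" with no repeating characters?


Input: "bbbfbbaedga"
Sliding window (track last position of each char):
  Position 0 ('b'): window [0,0] length 1 -- new best
  Position 1 ('b'): repeat (last at 0), move window start to 1
  Position 1 ('b'): window [1,1] length 1
  Position 2 ('b'): repeat (last at 1), move window start to 2
  Position 2 ('b'): window [2,2] length 1
  Position 3 ('f'): window [2,3] length 2 -- new best
  Position 4 ('b'): repeat (last at 2), move window start to 3
  Position 4 ('b'): window [3,4] length 2
  Position 5 ('b'): repeat (last at 4), move window start to 5
  Position 5 ('b'): window [5,5] length 1
  Position 6 ('a'): window [5,6] length 2
  Position 7 ('e'): window [5,7] length 3 -- new best
  Position 8 ('d'): window [5,8] length 4 -- new best
  Position 9 ('g'): window [5,9] length 5 -- new best
  Position 10 ('a'): repeat (last at 6), move window start to 7
  Position 10 ('a'): window [7,10] length 4
Longest substring with no repeats: "baedg" with length 5

5


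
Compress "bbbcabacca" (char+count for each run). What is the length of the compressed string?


Input: bbbcabacca
Runs:
  'b' x 3 => "b3"
  'c' x 1 => "c1"
  'a' x 1 => "a1"
  'b' x 1 => "b1"
  'a' x 1 => "a1"
  'c' x 2 => "c2"
  'a' x 1 => "a1"
Compressed: "b3c1a1b1a1c2a1"
Compressed length: 14

14


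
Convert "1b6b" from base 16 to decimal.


Input: "1b6b" in base 16
Positional expansion:
  Digit '1' (value 1) x 16^3 = 4096
  Digit 'b' (value 11) x 16^2 = 2816
  Digit '6' (value 6) x 16^1 = 96
  Digit 'b' (value 11) x 16^0 = 11
Sum = 7019

7019


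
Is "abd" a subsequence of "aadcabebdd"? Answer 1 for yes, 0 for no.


Check if "abd" is a subsequence of "aadcabebdd"
Greedy scan:
  Position 0 ('a'): matches sub[0] = 'a'
  Position 1 ('a'): no match needed
  Position 2 ('d'): no match needed
  Position 3 ('c'): no match needed
  Position 4 ('a'): no match needed
  Position 5 ('b'): matches sub[1] = 'b'
  Position 6 ('e'): no match needed
  Position 7 ('b'): no match needed
  Position 8 ('d'): matches sub[2] = 'd'
  Position 9 ('d'): no match needed
All 3 characters matched => is a subsequence

1


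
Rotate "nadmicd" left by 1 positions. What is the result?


Input: "nadmicd", rotate left by 1
First 1 characters: "n"
Remaining characters: "admicd"
Concatenate remaining + first: "admicd" + "n" = "admicdn"

admicdn


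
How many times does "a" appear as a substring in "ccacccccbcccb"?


Searching for "a" in "ccacccccbcccb"
Scanning each position:
  Position 0: "c" => no
  Position 1: "c" => no
  Position 2: "a" => MATCH
  Position 3: "c" => no
  Position 4: "c" => no
  Position 5: "c" => no
  Position 6: "c" => no
  Position 7: "c" => no
  Position 8: "b" => no
  Position 9: "c" => no
  Position 10: "c" => no
  Position 11: "c" => no
  Position 12: "b" => no
Total occurrences: 1

1


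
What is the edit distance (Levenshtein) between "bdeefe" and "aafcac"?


Computing edit distance: "bdeefe" -> "aafcac"
DP table:
           a    a    f    c    a    c
      0    1    2    3    4    5    6
  b   1    1    2    3    4    5    6
  d   2    2    2    3    4    5    6
  e   3    3    3    3    4    5    6
  e   4    4    4    4    4    5    6
  f   5    5    5    4    5    5    6
  e   6    6    6    5    5    6    6
Edit distance = dp[6][6] = 6

6


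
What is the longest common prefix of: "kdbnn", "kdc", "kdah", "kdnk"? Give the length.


Words: kdbnn, kdc, kdah, kdnk
  Position 0: all 'k' => match
  Position 1: all 'd' => match
  Position 2: ('b', 'c', 'a', 'n') => mismatch, stop
LCP = "kd" (length 2)

2


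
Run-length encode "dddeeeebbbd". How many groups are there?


Input: dddeeeebbbd
Scanning for consecutive runs:
  Group 1: 'd' x 3 (positions 0-2)
  Group 2: 'e' x 4 (positions 3-6)
  Group 3: 'b' x 3 (positions 7-9)
  Group 4: 'd' x 1 (positions 10-10)
Total groups: 4

4


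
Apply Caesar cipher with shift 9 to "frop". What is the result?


Caesar cipher: shift "frop" by 9
  'f' (pos 5) + 9 = pos 14 = 'o'
  'r' (pos 17) + 9 = pos 0 = 'a'
  'o' (pos 14) + 9 = pos 23 = 'x'
  'p' (pos 15) + 9 = pos 24 = 'y'
Result: oaxy

oaxy


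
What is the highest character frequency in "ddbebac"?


Input: ddbebac
Character counts:
  'a': 1
  'b': 2
  'c': 1
  'd': 2
  'e': 1
Maximum frequency: 2

2


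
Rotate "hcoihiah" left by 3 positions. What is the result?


Input: "hcoihiah", rotate left by 3
First 3 characters: "hco"
Remaining characters: "ihiah"
Concatenate remaining + first: "ihiah" + "hco" = "ihiahhco"

ihiahhco


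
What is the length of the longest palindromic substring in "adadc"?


Input: "adadc"
Checking substrings for palindromes:
  [0:3] "ada" (len 3) => palindrome
  [1:4] "dad" (len 3) => palindrome
Longest palindromic substring: "ada" with length 3

3


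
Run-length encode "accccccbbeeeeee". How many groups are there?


Input: accccccbbeeeeee
Scanning for consecutive runs:
  Group 1: 'a' x 1 (positions 0-0)
  Group 2: 'c' x 6 (positions 1-6)
  Group 3: 'b' x 2 (positions 7-8)
  Group 4: 'e' x 6 (positions 9-14)
Total groups: 4

4


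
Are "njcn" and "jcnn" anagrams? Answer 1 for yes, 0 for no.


Strings: "njcn", "jcnn"
Sorted first:  cjnn
Sorted second: cjnn
Sorted forms match => anagrams

1


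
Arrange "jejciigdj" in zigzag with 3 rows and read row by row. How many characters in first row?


Zigzag "jejciigdj" into 3 rows:
Placing characters:
  'j' => row 0
  'e' => row 1
  'j' => row 2
  'c' => row 1
  'i' => row 0
  'i' => row 1
  'g' => row 2
  'd' => row 1
  'j' => row 0
Rows:
  Row 0: "jij"
  Row 1: "ecid"
  Row 2: "jg"
First row length: 3

3


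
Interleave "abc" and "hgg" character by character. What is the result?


Interleaving "abc" and "hgg":
  Position 0: 'a' from first, 'h' from second => "ah"
  Position 1: 'b' from first, 'g' from second => "bg"
  Position 2: 'c' from first, 'g' from second => "cg"
Result: ahbgcg

ahbgcg


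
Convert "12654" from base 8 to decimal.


Input: "12654" in base 8
Positional expansion:
  Digit '1' (value 1) x 8^4 = 4096
  Digit '2' (value 2) x 8^3 = 1024
  Digit '6' (value 6) x 8^2 = 384
  Digit '5' (value 5) x 8^1 = 40
  Digit '4' (value 4) x 8^0 = 4
Sum = 5548

5548


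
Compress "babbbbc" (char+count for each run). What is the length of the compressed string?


Input: babbbbc
Runs:
  'b' x 1 => "b1"
  'a' x 1 => "a1"
  'b' x 4 => "b4"
  'c' x 1 => "c1"
Compressed: "b1a1b4c1"
Compressed length: 8

8


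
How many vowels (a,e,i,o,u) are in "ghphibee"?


Input: ghphibee
Checking each character:
  'g' at position 0: consonant
  'h' at position 1: consonant
  'p' at position 2: consonant
  'h' at position 3: consonant
  'i' at position 4: vowel (running total: 1)
  'b' at position 5: consonant
  'e' at position 6: vowel (running total: 2)
  'e' at position 7: vowel (running total: 3)
Total vowels: 3

3


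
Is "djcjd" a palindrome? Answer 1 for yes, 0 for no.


Input: djcjd
Reversed: djcjd
  Compare pos 0 ('d') with pos 4 ('d'): match
  Compare pos 1 ('j') with pos 3 ('j'): match
Result: palindrome

1


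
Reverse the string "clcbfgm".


Input: clcbfgm
Reading characters right to left:
  Position 6: 'm'
  Position 5: 'g'
  Position 4: 'f'
  Position 3: 'b'
  Position 2: 'c'
  Position 1: 'l'
  Position 0: 'c'
Reversed: mgfbclc

mgfbclc


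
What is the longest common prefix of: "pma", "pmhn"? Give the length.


Words: pma, pmhn
  Position 0: all 'p' => match
  Position 1: all 'm' => match
  Position 2: ('a', 'h') => mismatch, stop
LCP = "pm" (length 2)

2


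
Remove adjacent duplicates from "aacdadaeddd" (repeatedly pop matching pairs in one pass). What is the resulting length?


Input: aacdadaeddd
Stack-based adjacent duplicate removal:
  Read 'a': push. Stack: a
  Read 'a': matches stack top 'a' => pop. Stack: (empty)
  Read 'c': push. Stack: c
  Read 'd': push. Stack: cd
  Read 'a': push. Stack: cda
  Read 'd': push. Stack: cdad
  Read 'a': push. Stack: cdada
  Read 'e': push. Stack: cdadae
  Read 'd': push. Stack: cdadaed
  Read 'd': matches stack top 'd' => pop. Stack: cdadae
  Read 'd': push. Stack: cdadaed
Final stack: "cdadaed" (length 7)

7


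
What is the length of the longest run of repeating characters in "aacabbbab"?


Input: "aacabbbab"
Scanning for longest run:
  Position 1 ('a'): continues run of 'a', length=2
  Position 2 ('c'): new char, reset run to 1
  Position 3 ('a'): new char, reset run to 1
  Position 4 ('b'): new char, reset run to 1
  Position 5 ('b'): continues run of 'b', length=2
  Position 6 ('b'): continues run of 'b', length=3
  Position 7 ('a'): new char, reset run to 1
  Position 8 ('b'): new char, reset run to 1
Longest run: 'b' with length 3

3


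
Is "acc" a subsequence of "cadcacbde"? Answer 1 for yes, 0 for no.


Check if "acc" is a subsequence of "cadcacbde"
Greedy scan:
  Position 0 ('c'): no match needed
  Position 1 ('a'): matches sub[0] = 'a'
  Position 2 ('d'): no match needed
  Position 3 ('c'): matches sub[1] = 'c'
  Position 4 ('a'): no match needed
  Position 5 ('c'): matches sub[2] = 'c'
  Position 6 ('b'): no match needed
  Position 7 ('d'): no match needed
  Position 8 ('e'): no match needed
All 3 characters matched => is a subsequence

1


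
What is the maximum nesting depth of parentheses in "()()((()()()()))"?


Input: "()()((()()()()))"
Tracking depth:
  Position 0 '(': depth becomes 1
  Position 1 ')': depth becomes 0
  Position 2 '(': depth becomes 1
  Position 3 ')': depth becomes 0
  Position 4 '(': depth becomes 1
  Position 5 '(': depth becomes 2
  Position 6 '(': depth becomes 3
  Position 7 ')': depth becomes 2
  Position 8 '(': depth becomes 3
  Position 9 ')': depth becomes 2
  Position 10 '(': depth becomes 3
  Position 11 ')': depth becomes 2
  Position 12 '(': depth becomes 3
  Position 13 ')': depth becomes 2
  Position 14 ')': depth becomes 1
  Position 15 ')': depth becomes 0
Maximum depth reached: 3

3


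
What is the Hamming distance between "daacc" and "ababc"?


Comparing "daacc" and "ababc" position by position:
  Position 0: 'd' vs 'a' => differ
  Position 1: 'a' vs 'b' => differ
  Position 2: 'a' vs 'a' => same
  Position 3: 'c' vs 'b' => differ
  Position 4: 'c' vs 'c' => same
Total differences (Hamming distance): 3

3


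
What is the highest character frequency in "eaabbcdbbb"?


Input: eaabbcdbbb
Character counts:
  'a': 2
  'b': 5
  'c': 1
  'd': 1
  'e': 1
Maximum frequency: 5

5


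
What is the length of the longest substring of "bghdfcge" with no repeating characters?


Input: "bghdfcge"
Sliding window (track last position of each char):
  Position 0 ('b'): window [0,0] length 1 -- new best
  Position 1 ('g'): window [0,1] length 2 -- new best
  Position 2 ('h'): window [0,2] length 3 -- new best
  Position 3 ('d'): window [0,3] length 4 -- new best
  Position 4 ('f'): window [0,4] length 5 -- new best
  Position 5 ('c'): window [0,5] length 6 -- new best
  Position 6 ('g'): repeat (last at 1), move window start to 2
  Position 6 ('g'): window [2,6] length 5
  Position 7 ('e'): window [2,7] length 6
Longest substring with no repeats: "bghdfc" with length 6

6


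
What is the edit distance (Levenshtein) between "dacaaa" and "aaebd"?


Computing edit distance: "dacaaa" -> "aaebd"
DP table:
           a    a    e    b    d
      0    1    2    3    4    5
  d   1    1    2    3    4    4
  a   2    1    1    2    3    4
  c   3    2    2    2    3    4
  a   4    3    2    3    3    4
  a   5    4    3    3    4    4
  a   6    5    4    4    4    5
Edit distance = dp[6][5] = 5

5


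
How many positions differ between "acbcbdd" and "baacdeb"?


Comparing "acbcbdd" and "baacdeb" position by position:
  Position 0: 'a' vs 'b' => DIFFER
  Position 1: 'c' vs 'a' => DIFFER
  Position 2: 'b' vs 'a' => DIFFER
  Position 3: 'c' vs 'c' => same
  Position 4: 'b' vs 'd' => DIFFER
  Position 5: 'd' vs 'e' => DIFFER
  Position 6: 'd' vs 'b' => DIFFER
Positions that differ: 6

6


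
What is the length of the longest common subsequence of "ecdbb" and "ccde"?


LCS of "ecdbb" and "ccde"
DP table:
           c    c    d    e
      0    0    0    0    0
  e   0    0    0    0    1
  c   0    1    1    1    1
  d   0    1    1    2    2
  b   0    1    1    2    2
  b   0    1    1    2    2
LCS length = dp[5][4] = 2

2


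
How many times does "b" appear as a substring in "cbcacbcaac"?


Searching for "b" in "cbcacbcaac"
Scanning each position:
  Position 0: "c" => no
  Position 1: "b" => MATCH
  Position 2: "c" => no
  Position 3: "a" => no
  Position 4: "c" => no
  Position 5: "b" => MATCH
  Position 6: "c" => no
  Position 7: "a" => no
  Position 8: "a" => no
  Position 9: "c" => no
Total occurrences: 2

2


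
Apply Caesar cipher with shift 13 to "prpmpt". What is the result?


Caesar cipher: shift "prpmpt" by 13
  'p' (pos 15) + 13 = pos 2 = 'c'
  'r' (pos 17) + 13 = pos 4 = 'e'
  'p' (pos 15) + 13 = pos 2 = 'c'
  'm' (pos 12) + 13 = pos 25 = 'z'
  'p' (pos 15) + 13 = pos 2 = 'c'
  't' (pos 19) + 13 = pos 6 = 'g'
Result: ceczcg

ceczcg


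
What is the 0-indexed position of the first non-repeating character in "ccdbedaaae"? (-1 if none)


Input: ccdbedaaae
Character frequencies:
  'a': 3
  'b': 1
  'c': 2
  'd': 2
  'e': 2
Scanning left to right for freq == 1:
  Position 0 ('c'): freq=2, skip
  Position 1 ('c'): freq=2, skip
  Position 2 ('d'): freq=2, skip
  Position 3 ('b'): unique! => answer = 3

3


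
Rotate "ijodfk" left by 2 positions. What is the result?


Input: "ijodfk", rotate left by 2
First 2 characters: "ij"
Remaining characters: "odfk"
Concatenate remaining + first: "odfk" + "ij" = "odfkij"

odfkij
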